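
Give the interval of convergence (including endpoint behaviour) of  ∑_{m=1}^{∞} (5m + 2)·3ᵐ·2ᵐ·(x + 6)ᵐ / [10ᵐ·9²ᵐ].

The ratio of consecutive coefficients is [(5(m+1) + 2)/(5m + 2)] · 3·2/(10·81) → 1/135.
Hence the series converges for |x + 6| < 1/(1/135) = 135, so the radius of convergence is 135.
Endpoint x = 129: the terms have absolute value of order m, which does not tend to 0, so the series diverges by the divergence test.
At x = -141: the terms have absolute value of order m, which does not tend to 0, so the series diverges by the divergence test.

(-141, 129)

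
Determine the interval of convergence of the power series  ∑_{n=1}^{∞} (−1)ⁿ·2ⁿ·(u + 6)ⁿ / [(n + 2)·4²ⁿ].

By the ratio test, |a_{n+1}/a_n| = [(n + 2)/((n+1) + 2)] · 2/16 → 1/8.
Convergence for |u + 6| · 1/8 < 1, i.e. |u + 6| < 8. So R = 8.
When u = 2, the terms alternate in sign and decrease monotonically to 0 in absolute value (size ~ c/n), so the alternating series test gives convergence.
Endpoint u = -14: comparison with the harmonic series Σ 1/n shows the series diverges.

(-14, 2]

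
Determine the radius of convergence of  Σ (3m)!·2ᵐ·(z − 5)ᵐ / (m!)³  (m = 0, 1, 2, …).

R = 1/54

By the ratio test, |a_{m+1}/a_m| = (3m+1)·(3m+2)·(3m+3)/(m+1)³ · 2 → 54.
Hence the series converges for |z − 5| < 1/(54) = 1/54, so the radius of convergence is 1/54.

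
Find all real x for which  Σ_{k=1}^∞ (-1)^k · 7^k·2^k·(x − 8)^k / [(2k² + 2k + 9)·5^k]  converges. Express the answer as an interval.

[107/14, 117/14]

The ratio of consecutive coefficients is [(2k² + 2k + 9)/(2(k+1)² + 2(k+1) + 9)] · 7·2/5 → 14/5.
Convergence for |x − 8| · 14/5 < 1, i.e. |x − 8| < 5/14. So R = 5/14.
When x = 117/14, absolute convergence follows by limit comparison with Σ 1/k².
Endpoint x = 107/14: absolute convergence follows by limit comparison with Σ 1/k².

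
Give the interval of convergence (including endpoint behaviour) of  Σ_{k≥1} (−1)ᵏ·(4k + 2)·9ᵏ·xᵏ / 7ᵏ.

The ratio of consecutive coefficients is [(4(k+1) + 2)/(4k + 2)] · 9/7 → 9/7.
Convergence for |x| · 9/7 < 1, i.e. |x| < 7/9. So R = 7/9.
When x = 7/9, the k-th term does not approach 0; divergence by the term test.
At x = -7/9: the terms do not tend to 0, so the series diverges.

(-7/9, 7/9)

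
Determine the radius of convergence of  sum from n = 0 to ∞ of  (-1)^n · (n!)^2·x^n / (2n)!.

R = 4

Ratio test: |a_{n+1}/a_n| = (n+1)²/[(2n+1)·(2n+2)] → 1/4 as n → ∞.
Hence the series converges for |x| < 1/(1/4) = 4, so the radius of convergence is 4.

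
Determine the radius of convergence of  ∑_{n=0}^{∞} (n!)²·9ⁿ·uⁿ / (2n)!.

Apply the ratio test: |a_{n+1}| / |a_n| = (n+1)²/[(2n+1)·(2n+2)] · 9, which tends to 9/4 as n → ∞.
Convergence for |u| · 9/4 < 1, i.e. |u| < 4/9. So R = 4/9.

R = 4/9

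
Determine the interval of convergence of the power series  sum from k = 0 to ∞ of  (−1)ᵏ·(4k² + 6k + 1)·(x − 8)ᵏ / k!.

(−∞, ∞)

Ratio test: |a_{k+1}/a_k| = (4(k+1)² + 6(k+1) + 1)/(4k² + 6k + 1) · 1/(k+1) → 0 as k → ∞.
Since the limit is 0 < 1 for every x, the series converges on all of ℝ and R = ∞.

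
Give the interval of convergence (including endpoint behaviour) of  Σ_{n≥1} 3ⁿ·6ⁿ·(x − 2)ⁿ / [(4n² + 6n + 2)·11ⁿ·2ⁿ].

[7/9, 29/9]

Ratio test: |a_{n+1}/a_n| = [(4n² + 6n + 2)/(4(n+1)² + 6(n+1) + 2)] · 3·6/(11·2) → 9/11 as n → ∞.
Hence the series converges for |x − 2| < 1/(9/11) = 11/9, so the radius of convergence is 11/9.
Check x = 29/9: the series is dominated by a constant times Σ 1/n², which converges (p = 2 > 1).
At x = 7/9: the series is dominated by a constant times Σ 1/n², which converges (p = 2 > 1).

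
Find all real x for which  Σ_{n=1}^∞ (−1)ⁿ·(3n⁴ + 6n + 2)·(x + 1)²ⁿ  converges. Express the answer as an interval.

(-2, 0)

By the ratio test, |a_{n+1}/a_n| = (3(n+1)⁴ + 6(n+1) + 2)/(3n⁴ + 6n + 2) → 1.
Since the exponent of (x + 1) increases by 2 each term, convergence requires |x + 1|² < 1, hence R = 1.
At x = 0: the terms have absolute value of order n⁴, which does not tend to 0, so the series diverges by the divergence test.
Check x = -2: the n-th term does not approach 0; divergence by the term test.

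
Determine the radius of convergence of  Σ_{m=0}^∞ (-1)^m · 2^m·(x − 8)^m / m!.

Apply the ratio test: |a_{m+1}| / |a_m| = 2 · 1/(m+1), which tends to 0 as m → ∞.
The ratio tends to 0 regardless of x, hence R = ∞.

R = ∞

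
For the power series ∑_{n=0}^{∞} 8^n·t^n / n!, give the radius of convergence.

Ratio test: |a_{n+1}/a_n| = 8 · 1/(n+1) → 0 as n → ∞.
The ratio tends to 0 regardless of t, hence R = ∞.

R = ∞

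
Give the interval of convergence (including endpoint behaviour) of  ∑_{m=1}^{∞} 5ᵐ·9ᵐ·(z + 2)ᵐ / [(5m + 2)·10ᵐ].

[-20/9, -16/9)

By the ratio test, |a_{m+1}/a_m| = [(5m + 2)/(5(m+1) + 2)] · 5·9/10 → 9/2.
Hence the series converges for |z + 2| < 1/(9/2) = 2/9, so the radius of convergence is 2/9.
At z = -16/9: the terms are asymptotic to a nonzero constant times 1/m, so the series diverges by limit comparison with Σ 1/m.
When z = -20/9, an alternating series whose terms decrease to 0 in absolute value, so it converges by the Leibniz criterion.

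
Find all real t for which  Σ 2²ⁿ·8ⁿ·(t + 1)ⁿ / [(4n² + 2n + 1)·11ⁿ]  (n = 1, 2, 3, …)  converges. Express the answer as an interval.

[-43/32, -21/32]

The ratio of consecutive coefficients is [(4n² + 2n + 1)/(4(n+1)² + 2(n+1) + 1)] · 4·8/11 → 32/11.
The series converges when 32/11 · |t + 1| < 1, giving R = 11/32.
Endpoint t = -21/32: the terms are on the order of 1/n², so the series converges absolutely by comparison with the p-series (p = 2 > 1).
Check t = -43/32: the series is dominated by a constant times Σ 1/n², which converges (p = 2 > 1).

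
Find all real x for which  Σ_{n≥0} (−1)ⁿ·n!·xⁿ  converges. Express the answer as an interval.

Ratio test: |a_{n+1}/a_n| = (n+1) → ∞ as n → ∞.
The terms grow without bound for any x ≠ 0, so R = 0 (convergence only at x = 0).

{0}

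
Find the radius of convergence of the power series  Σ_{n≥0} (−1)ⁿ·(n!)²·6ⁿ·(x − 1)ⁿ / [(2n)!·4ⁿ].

Apply the ratio test: |a_{n+1}| / |a_n| = (n+1)²/[(2n+1)·(2n+2)] · 6/4, which tends to 3/8 as n → ∞.
Thus R = 1/(3/8) = 8/3.

R = 8/3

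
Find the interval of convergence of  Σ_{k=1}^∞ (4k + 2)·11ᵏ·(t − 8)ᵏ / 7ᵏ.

Apply the ratio test: |a_{k+1}| / |a_k| = [(4(k+1) + 2)/(4k + 2)] · 11/7, which tends to 11/7 as k → ∞.
Hence the series converges for |t − 8| < 1/(11/7) = 7/11, so the radius of convergence is 7/11.
At t = 95/11: the k-th term does not approach 0; divergence by the term test.
When t = 81/11, the k-th term does not approach 0; divergence by the term test.

(81/11, 95/11)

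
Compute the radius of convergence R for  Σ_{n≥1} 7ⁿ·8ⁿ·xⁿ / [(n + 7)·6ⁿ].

R = 3/28

The ratio of consecutive coefficients is [(n + 7)/((n+1) + 7)] · 7·8/6 → 28/3.
Thus R = 1/(28/3) = 3/28.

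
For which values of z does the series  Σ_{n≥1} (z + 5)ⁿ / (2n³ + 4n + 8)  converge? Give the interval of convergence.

[-6, -4]

The ratio of consecutive coefficients is (2n³ + 4n + 8)/(2(n+1)³ + 4(n+1) + 8) → 1.
So the series converges when |z + 5| < 1 and diverges when |z + 5| > 1; R = 1.
Check z = -4: the series is dominated by a constant times Σ 1/n³, which converges (p = 3 > 1).
When z = -6, the series is dominated by a constant times Σ 1/n³, which converges (p = 3 > 1).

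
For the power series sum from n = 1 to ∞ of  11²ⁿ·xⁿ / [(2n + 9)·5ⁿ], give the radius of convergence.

R = 5/121

Ratio test: |a_{n+1}/a_n| = [(2n + 9)/(2(n+1) + 9)] · 121/5 → 121/5 as n → ∞.
The series converges when 121/5 · |x| < 1, giving R = 5/121.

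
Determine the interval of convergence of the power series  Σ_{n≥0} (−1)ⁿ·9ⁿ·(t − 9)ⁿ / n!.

Ratio test: |a_{n+1}/a_n| = 9 · 1/(n+1) → 0 as n → ∞.
The limit is 0, so the series converges for all t; R = ∞.

(−∞, ∞)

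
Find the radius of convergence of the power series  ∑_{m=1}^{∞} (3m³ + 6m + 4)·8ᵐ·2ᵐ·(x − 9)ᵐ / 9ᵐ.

Ratio test: |a_{m+1}/a_m| = [(3(m+1)³ + 6(m+1) + 4)/(3m³ + 6m + 4)] · 8·2/9 → 16/9 as m → ∞.
Convergence for |x − 9| · 16/9 < 1, i.e. |x − 9| < 9/16. So R = 9/16.

R = 9/16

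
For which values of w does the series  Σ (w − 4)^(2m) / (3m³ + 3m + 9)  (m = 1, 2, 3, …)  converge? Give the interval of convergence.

Apply the ratio test: |a_{m+1}| / |a_m| = (3m³ + 3m + 9)/(3(m+1)³ + 3(m+1) + 9), which tends to 1 as m → ∞.
Writing y = (w − 4)², the series in y has radius 1, so |w − 4| < √(1) = 1 and R = 1.
Endpoint w = 5: the series is dominated by a constant times Σ 1/m³, which converges (p = 3 > 1).
Endpoint w = 3: the series is dominated by a constant times Σ 1/m³, which converges (p = 3 > 1).

[3, 5]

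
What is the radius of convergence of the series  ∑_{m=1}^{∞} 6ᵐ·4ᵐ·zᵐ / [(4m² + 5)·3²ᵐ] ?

R = 3/8

Apply the ratio test: |a_{m+1}| / |a_m| = [(4m² + 5)/(4(m+1)² + 5)] · 6·4/9, which tends to 8/3 as m → ∞.
Hence the series converges for |z| < 1/(8/3) = 3/8, so the radius of convergence is 3/8.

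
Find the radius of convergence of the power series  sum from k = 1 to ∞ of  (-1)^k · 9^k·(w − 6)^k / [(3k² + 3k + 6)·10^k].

Apply the ratio test: |a_{k+1}| / |a_k| = [(3k² + 3k + 6)/(3(k+1)² + 3(k+1) + 6)] · 9/10, which tends to 9/10 as k → ∞.
Hence the series converges for |w − 6| < 1/(9/10) = 10/9, so the radius of convergence is 10/9.

R = 10/9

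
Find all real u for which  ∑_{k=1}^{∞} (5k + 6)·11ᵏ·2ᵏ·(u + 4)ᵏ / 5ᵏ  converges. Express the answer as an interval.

(-93/22, -83/22)

The ratio of consecutive coefficients is [(5(k+1) + 6)/(5k + 6)] · 11·2/5 → 22/5.
Thus R = 1/(22/5) = 5/22.
At u = -83/22: the k-th term does not approach 0; divergence by the term test.
At u = -93/22: the terms do not tend to 0, so the series diverges.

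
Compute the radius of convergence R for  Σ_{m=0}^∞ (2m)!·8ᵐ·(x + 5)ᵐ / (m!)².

R = 1/32

Ratio test: |a_{m+1}/a_m| = (2m+1)·(2m+2)/(m+1)² · 8 → 32 as m → ∞.
Hence the series converges for |x + 5| < 1/(32) = 1/32, so the radius of convergence is 1/32.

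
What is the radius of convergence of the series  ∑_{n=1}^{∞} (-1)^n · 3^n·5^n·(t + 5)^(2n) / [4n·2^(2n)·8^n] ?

By the ratio test, |a_{n+1}/a_n| = [4n/4(n+1)] · 3·5/(4·8) → 15/32.
Writing y = (t + 5)², the series in y has radius 32/15, so |t + 5| < √(32/15) and R = 4√30/15.

R = 4√30/15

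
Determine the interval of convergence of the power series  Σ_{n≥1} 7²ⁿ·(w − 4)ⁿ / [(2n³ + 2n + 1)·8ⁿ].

Ratio test: |a_{n+1}/a_n| = [(2n³ + 2n + 1)/(2(n+1)³ + 2(n+1) + 1)] · 49/8 → 49/8 as n → ∞.
Hence the series converges for |w − 4| < 1/(49/8) = 8/49, so the radius of convergence is 8/49.
At w = 204/49: the terms are on the order of 1/n³, so the series converges absolutely by comparison with the p-series (p = 3 > 1).
Check w = 188/49: the terms are on the order of 1/n³, so the series converges absolutely by comparison with the p-series (p = 3 > 1).

[188/49, 204/49]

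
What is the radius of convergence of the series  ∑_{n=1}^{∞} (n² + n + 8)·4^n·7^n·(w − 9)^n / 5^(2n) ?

R = 25/28

Apply the ratio test: |a_{n+1}| / |a_n| = [((n+1)² + (n+1) + 8)/(n² + n + 8)] · 4·7/25, which tends to 28/25 as n → ∞.
Thus R = 1/(28/25) = 25/28.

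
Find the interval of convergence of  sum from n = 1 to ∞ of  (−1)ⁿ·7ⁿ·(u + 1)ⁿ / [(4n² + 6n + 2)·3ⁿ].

Ratio test: |a_{n+1}/a_n| = [(4n² + 6n + 2)/(4(n+1)² + 6(n+1) + 2)] · 7/3 → 7/3 as n → ∞.
Convergence for |u + 1| · 7/3 < 1, i.e. |u + 1| < 3/7. So R = 3/7.
When u = -4/7, absolute convergence follows by limit comparison with Σ 1/n².
When u = -10/7, the series is dominated by a constant times Σ 1/n², which converges (p = 2 > 1).

[-10/7, -4/7]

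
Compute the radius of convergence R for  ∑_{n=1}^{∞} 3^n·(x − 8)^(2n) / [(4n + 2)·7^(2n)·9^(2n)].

R = 21√3

By the ratio test, |a_{n+1}/a_n| = [(4n + 2)/(4(n+1) + 2)] · 3/(49·81) → 1/1323.
Successive powers of (x − 8) differ by 2, so the series converges when |x − 8|² · 1/1323 < 1, i.e. |x − 8| < √(1323). So R = 21√3.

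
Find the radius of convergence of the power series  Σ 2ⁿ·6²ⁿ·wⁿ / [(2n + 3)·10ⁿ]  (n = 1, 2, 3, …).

By the ratio test, |a_{n+1}/a_n| = [(2n + 3)/(2(n+1) + 3)] · 2·36/10 → 36/5.
Thus R = 1/(36/5) = 5/36.

R = 5/36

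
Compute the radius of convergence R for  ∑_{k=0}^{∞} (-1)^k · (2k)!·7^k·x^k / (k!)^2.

R = 1/28

Ratio test: |a_{k+1}/a_k| = (2k+1)·(2k+2)/(k+1)² · 7 → 28 as k → ∞.
Hence the series converges for |x| < 1/(28) = 1/28, so the radius of convergence is 1/28.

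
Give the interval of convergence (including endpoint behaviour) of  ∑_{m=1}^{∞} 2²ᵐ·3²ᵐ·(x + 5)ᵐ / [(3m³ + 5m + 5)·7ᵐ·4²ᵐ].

[-73/9, -17/9]

The ratio of consecutive coefficients is [(3m³ + 5m + 5)/(3(m+1)³ + 5(m+1) + 5)] · 4·9/(7·16) → 9/28.
Convergence for |x + 5| · 9/28 < 1, i.e. |x + 5| < 28/9. So R = 28/9.
Endpoint x = -17/9: the terms are on the order of 1/m³, so the series converges absolutely by comparison with the p-series (p = 3 > 1).
Check x = -73/9: absolute convergence follows by limit comparison with Σ 1/m³.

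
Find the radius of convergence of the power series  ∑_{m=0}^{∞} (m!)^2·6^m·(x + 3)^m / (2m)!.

R = 2/3

The ratio of consecutive coefficients is (m+1)²/[(2m+1)·(2m+2)] · 6 → 3/2.
Hence the series converges for |x + 3| < 1/(3/2) = 2/3, so the radius of convergence is 2/3.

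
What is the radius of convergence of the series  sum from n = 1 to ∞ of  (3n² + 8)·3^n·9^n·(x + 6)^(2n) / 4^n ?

R = 2√3/9

By the ratio test, |a_{n+1}/a_n| = [(3(n+1)² + 8)/(3n² + 8)] · 3·9/4 → 27/4.
Writing y = (x + 6)², the series in y has radius 4/27, so |x + 6| < √(4/27) and R = 2√3/9.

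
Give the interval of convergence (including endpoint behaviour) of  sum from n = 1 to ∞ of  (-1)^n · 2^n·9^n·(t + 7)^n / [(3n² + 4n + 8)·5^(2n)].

[-151/18, -101/18]

Ratio test: |a_{n+1}/a_n| = [(3n² + 4n + 8)/(3(n+1)² + 4(n+1) + 8)] · 2·9/25 → 18/25 as n → ∞.
Convergence for |t + 7| · 18/25 < 1, i.e. |t + 7| < 25/18. So R = 25/18.
When t = -101/18, the terms are on the order of 1/n², so the series converges absolutely by comparison with the p-series (p = 2 > 1).
At t = -151/18: the terms are on the order of 1/n², so the series converges absolutely by comparison with the p-series (p = 2 > 1).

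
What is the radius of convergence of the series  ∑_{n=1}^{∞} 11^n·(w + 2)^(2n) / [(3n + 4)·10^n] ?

R = √110/11

The ratio of consecutive coefficients is [(3n + 4)/(3(n+1) + 4)] · 11/10 → 11/10.
Successive powers of (w + 2) differ by 2, so the series converges when |w + 2|² · 11/10 < 1, i.e. |w + 2| < √(10/11). So R = √110/11.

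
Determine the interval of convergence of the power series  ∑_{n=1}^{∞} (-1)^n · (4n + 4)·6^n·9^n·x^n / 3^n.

(-1/18, 1/18)

Apply the ratio test: |a_{n+1}| / |a_n| = [(4(n+1) + 4)/(4n + 4)] · 6·9/3, which tends to 18 as n → ∞.
Hence the series converges for |x| < 1/(18) = 1/18, so the radius of convergence is 1/18.
Endpoint x = 1/18: the n-th term does not approach 0; divergence by the term test.
Endpoint x = -1/18: the n-th term does not approach 0; divergence by the term test.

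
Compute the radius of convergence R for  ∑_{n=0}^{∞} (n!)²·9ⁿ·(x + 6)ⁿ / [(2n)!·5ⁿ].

R = 20/9

The ratio of consecutive coefficients is (n+1)²/[(2n+1)·(2n+2)] · 9/5 → 9/20.
Thus R = 1/(9/20) = 20/9.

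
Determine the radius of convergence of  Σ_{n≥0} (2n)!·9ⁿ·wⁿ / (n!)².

Ratio test: |a_{n+1}/a_n| = (2n+1)·(2n+2)/(n+1)² · 9 → 36 as n → ∞.
Hence the series converges for |w| < 1/(36) = 1/36, so the radius of convergence is 1/36.

R = 1/36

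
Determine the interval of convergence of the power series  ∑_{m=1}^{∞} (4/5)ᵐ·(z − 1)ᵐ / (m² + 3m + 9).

By the ratio test, |a_{m+1}/a_m| = [(m² + 3m + 9)/((m+1)² + 3(m+1) + 9)] · 4/5 → 4/5.
Thus R = 1/(4/5) = 5/4.
Check z = 9/4: the terms are on the order of 1/m², so the series converges absolutely by comparison with the p-series (p = 2 > 1).
Endpoint z = -1/4: absolute convergence follows by limit comparison with Σ 1/m².

[-1/4, 9/4]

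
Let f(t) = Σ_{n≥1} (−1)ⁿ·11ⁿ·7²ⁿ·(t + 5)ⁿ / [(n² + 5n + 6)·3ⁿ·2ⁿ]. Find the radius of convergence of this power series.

Apply the ratio test: |a_{n+1}| / |a_n| = [(n² + 5n + 6)/((n+1)² + 5(n+1) + 6)] · 11·49/(3·2), which tends to 539/6 as n → ∞.
Hence the series converges for |t + 5| < 1/(539/6) = 6/539, so the radius of convergence is 6/539.

R = 6/539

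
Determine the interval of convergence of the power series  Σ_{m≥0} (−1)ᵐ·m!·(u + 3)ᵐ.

{-3}

Ratio test: |a_{m+1}/a_m| = (m+1) → ∞ as m → ∞.
The terms grow without bound for any (u + 3) ≠ 0, so R = 0 (convergence only at u = -3).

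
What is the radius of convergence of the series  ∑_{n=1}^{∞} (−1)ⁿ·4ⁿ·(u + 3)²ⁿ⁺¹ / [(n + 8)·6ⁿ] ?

The ratio of consecutive coefficients is [(n + 8)/((n+1) + 8)] · 4/6 → 2/3.
Since the exponent of (u + 3) increases by 2 each term, convergence requires |u + 3|² < 3/2, hence R = √6/2.

R = √6/2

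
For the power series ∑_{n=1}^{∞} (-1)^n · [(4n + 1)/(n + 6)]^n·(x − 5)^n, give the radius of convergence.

Applying the root test, |a_n|^(1/n) = (4n + 1)/(n + 6) → 4.
The series converges when 4 · |x − 5| < 1, giving R = 1/4.

R = 1/4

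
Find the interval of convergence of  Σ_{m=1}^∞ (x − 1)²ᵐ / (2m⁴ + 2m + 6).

By the ratio test, |a_{m+1}/a_m| = (2m⁴ + 2m + 6)/(2(m+1)⁴ + 2(m+1) + 6) → 1.
Since the exponent of (x − 1) increases by 2 each term, convergence requires |x − 1|² < 1, hence R = 1.
When x = 2, the terms are on the order of 1/m⁴, so the series converges absolutely by comparison with the p-series (p = 4 > 1).
Endpoint x = 0: the terms are on the order of 1/m⁴, so the series converges absolutely by comparison with the p-series (p = 4 > 1).

[0, 2]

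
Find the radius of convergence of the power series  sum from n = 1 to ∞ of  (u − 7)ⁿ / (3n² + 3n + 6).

Ratio test: |a_{n+1}/a_n| = (3n² + 3n + 6)/(3(n+1)² + 3(n+1) + 6) → 1 as n → ∞.
Hence R = 1.

R = 1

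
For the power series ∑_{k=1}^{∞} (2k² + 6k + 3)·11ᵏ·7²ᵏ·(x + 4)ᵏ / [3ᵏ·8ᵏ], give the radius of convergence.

R = 24/539

The ratio of consecutive coefficients is [(2(k+1)² + 6(k+1) + 3)/(2k² + 6k + 3)] · 11·49/(3·8) → 539/24.
Hence the series converges for |x + 4| < 1/(539/24) = 24/539, so the radius of convergence is 24/539.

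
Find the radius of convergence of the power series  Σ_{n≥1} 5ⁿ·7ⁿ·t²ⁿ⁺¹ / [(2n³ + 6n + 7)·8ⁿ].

Ratio test: |a_{n+1}/a_n| = [(2n³ + 6n + 7)/(2(n+1)³ + 6(n+1) + 7)] · 5·7/8 → 35/8 as n → ∞.
Writing y = t², the series in y has radius 8/35, so |t| < √(8/35) and R = 2√70/35.

R = 2√70/35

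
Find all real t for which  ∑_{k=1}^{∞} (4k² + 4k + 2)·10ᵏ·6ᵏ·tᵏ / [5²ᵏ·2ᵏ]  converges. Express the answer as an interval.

By the ratio test, |a_{k+1}/a_k| = [(4(k+1)² + 4(k+1) + 2)/(4k² + 4k + 2)] · 10·6/(25·2) → 6/5.
Convergence for |t| · 6/5 < 1, i.e. |t| < 5/6. So R = 5/6.
At t = 5/6: the terms have absolute value of order k², which does not tend to 0, so the series diverges by the divergence test.
Endpoint t = -5/6: the terms have absolute value of order k², which does not tend to 0, so the series diverges by the divergence test.

(-5/6, 5/6)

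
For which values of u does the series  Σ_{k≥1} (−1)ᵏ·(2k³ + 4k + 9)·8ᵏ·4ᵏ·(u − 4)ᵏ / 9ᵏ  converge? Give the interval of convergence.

By the ratio test, |a_{k+1}/a_k| = [(2(k+1)³ + 4(k+1) + 9)/(2k³ + 4k + 9)] · 8·4/9 → 32/9.
The series converges when 32/9 · |u − 4| < 1, giving R = 9/32.
When u = 137/32, the k-th term does not approach 0; divergence by the term test.
At u = 119/32: the terms have absolute value of order k³, which does not tend to 0, so the series diverges by the divergence test.

(119/32, 137/32)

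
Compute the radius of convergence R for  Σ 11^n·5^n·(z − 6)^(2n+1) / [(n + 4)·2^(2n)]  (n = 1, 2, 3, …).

R = 2√55/55

Ratio test: |a_{n+1}/a_n| = [(n + 4)/((n+1) + 4)] · 11·5/4 → 55/4 as n → ∞.
Since the exponent of (z − 6) increases by 2 each term, convergence requires |z − 6|² < 4/55, hence R = 2√55/55.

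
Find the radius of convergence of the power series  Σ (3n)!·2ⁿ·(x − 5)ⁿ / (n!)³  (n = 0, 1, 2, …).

Ratio test: |a_{n+1}/a_n| = (3n+1)·(3n+2)·(3n+3)/(n+1)³ · 2 → 54 as n → ∞.
Convergence for |x − 5| · 54 < 1, i.e. |x − 5| < 1/54. So R = 1/54.

R = 1/54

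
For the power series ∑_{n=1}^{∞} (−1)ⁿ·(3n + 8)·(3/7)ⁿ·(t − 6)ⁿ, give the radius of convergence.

R = 7/3

Ratio test: |a_{n+1}/a_n| = [(3(n+1) + 8)/(3n + 8)] · 3/7 → 3/7 as n → ∞.
The series converges when 3/7 · |t − 6| < 1, giving R = 7/3.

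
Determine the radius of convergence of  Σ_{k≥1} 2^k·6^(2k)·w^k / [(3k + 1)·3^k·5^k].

R = 5/24

Apply the ratio test: |a_{k+1}| / |a_k| = [(3k + 1)/(3(k+1) + 1)] · 2·36/(3·5), which tends to 24/5 as k → ∞.
Thus R = 1/(24/5) = 5/24.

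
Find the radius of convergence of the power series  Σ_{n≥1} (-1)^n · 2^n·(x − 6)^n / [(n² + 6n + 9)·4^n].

R = 2

By the ratio test, |a_{n+1}/a_n| = [(n² + 6n + 9)/((n+1)² + 6(n+1) + 9)] · 2/4 → 1/2.
Hence the series converges for |x − 6| < 1/(1/2) = 2, so the radius of convergence is 2.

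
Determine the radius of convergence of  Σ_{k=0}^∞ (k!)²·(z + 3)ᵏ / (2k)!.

R = 4

Ratio test: |a_{k+1}/a_k| = (k+1)²/[(2k+1)·(2k+2)] → 1/4 as k → ∞.
Thus R = 1/(1/4) = 4.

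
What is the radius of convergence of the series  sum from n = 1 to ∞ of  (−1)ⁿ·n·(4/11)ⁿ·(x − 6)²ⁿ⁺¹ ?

R = √11/2

Ratio test: |a_{n+1}/a_n| = [(n+1)/n] · 4/11 → 4/11 as n → ∞.
Writing y = (x − 6)², the series in y has radius 11/4, so |x − 6| < √(11/4) and R = √11/2.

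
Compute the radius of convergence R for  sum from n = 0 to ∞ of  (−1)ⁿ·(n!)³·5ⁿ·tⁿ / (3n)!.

R = 27/5

By the ratio test, |a_{n+1}/a_n| = (n+1)³/[(3n+1)·(3n+2)·(3n+3)] · 5 → 5/27.
Hence the series converges for |t| < 1/(5/27) = 27/5, so the radius of convergence is 27/5.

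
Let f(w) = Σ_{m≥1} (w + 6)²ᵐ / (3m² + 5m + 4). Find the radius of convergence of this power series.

By the ratio test, |a_{m+1}/a_m| = (3m² + 5m + 4)/(3(m+1)² + 5(m+1) + 4) → 1.
Writing y = (w + 6)², the series in y has radius 1, so |w + 6| < √(1) = 1 and R = 1.

R = 1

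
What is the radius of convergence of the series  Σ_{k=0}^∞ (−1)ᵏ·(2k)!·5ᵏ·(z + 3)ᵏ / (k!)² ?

R = 1/20

Apply the ratio test: |a_{k+1}| / |a_k| = (2k+1)·(2k+2)/(k+1)² · 5, which tends to 20 as k → ∞.
Convergence for |z + 3| · 20 < 1, i.e. |z + 3| < 1/20. So R = 1/20.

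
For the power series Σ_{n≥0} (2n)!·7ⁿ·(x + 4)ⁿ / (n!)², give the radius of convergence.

R = 1/28

The ratio of consecutive coefficients is (2n+1)·(2n+2)/(n+1)² · 7 → 28.
The series converges when 28 · |x + 4| < 1, giving R = 1/28.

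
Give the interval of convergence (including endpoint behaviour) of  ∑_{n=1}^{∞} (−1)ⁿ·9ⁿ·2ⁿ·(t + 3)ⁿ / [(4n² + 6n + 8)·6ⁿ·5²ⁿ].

[-34/3, 16/3]

Ratio test: |a_{n+1}/a_n| = [(4n² + 6n + 8)/(4(n+1)² + 6(n+1) + 8)] · 9·2/(6·25) → 3/25 as n → ∞.
Hence the series converges for |t + 3| < 1/(3/25) = 25/3, so the radius of convergence is 25/3.
Check t = 16/3: the terms are on the order of 1/n², so the series converges absolutely by comparison with the p-series (p = 2 > 1).
At t = -34/3: absolute convergence follows by limit comparison with Σ 1/n².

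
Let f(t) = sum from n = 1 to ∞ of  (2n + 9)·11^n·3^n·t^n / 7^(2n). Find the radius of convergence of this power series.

R = 49/33

Apply the ratio test: |a_{n+1}| / |a_n| = [(2(n+1) + 9)/(2n + 9)] · 11·3/49, which tends to 33/49 as n → ∞.
The series converges when 33/49 · |t| < 1, giving R = 49/33.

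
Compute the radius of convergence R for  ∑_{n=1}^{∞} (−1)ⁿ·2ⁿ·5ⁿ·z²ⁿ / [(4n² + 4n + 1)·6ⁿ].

Apply the ratio test: |a_{n+1}| / |a_n| = [(4n² + 4n + 1)/(4(n+1)² + 4(n+1) + 1)] · 2·5/6, which tends to 5/3 as n → ∞.
Successive powers of z differ by 2, so the series converges when |z|² · 5/3 < 1, i.e. |z| < √(3/5). So R = √15/5.

R = √15/5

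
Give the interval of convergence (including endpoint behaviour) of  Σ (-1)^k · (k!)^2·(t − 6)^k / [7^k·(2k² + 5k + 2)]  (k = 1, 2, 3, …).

{6}

Ratio test: |a_{k+1}/a_k| = (k+1)² · 1/7 · (2k² + 5k + 2)/(2(k+1)² + 5(k+1) + 2) → ∞ as k → ∞.
The terms grow without bound for any (t − 6) ≠ 0, so R = 0 (convergence only at t = 6).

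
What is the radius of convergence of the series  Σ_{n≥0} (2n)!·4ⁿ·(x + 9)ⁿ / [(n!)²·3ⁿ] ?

The ratio of consecutive coefficients is (2n+1)·(2n+2)/(n+1)² · 4/3 → 16/3.
Thus R = 1/(16/3) = 3/16.

R = 3/16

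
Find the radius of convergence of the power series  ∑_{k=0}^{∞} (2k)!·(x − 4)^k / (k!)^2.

R = 1/4

Ratio test: |a_{k+1}/a_k| = (2k+1)·(2k+2)/(k+1)² → 4 as k → ∞.
Thus R = 1/(4) = 1/4.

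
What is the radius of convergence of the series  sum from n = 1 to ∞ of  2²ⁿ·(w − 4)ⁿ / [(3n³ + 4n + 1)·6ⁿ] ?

R = 3/2

Apply the ratio test: |a_{n+1}| / |a_n| = [(3n³ + 4n + 1)/(3(n+1)³ + 4(n+1) + 1)] · 4/6, which tends to 2/3 as n → ∞.
Thus R = 1/(2/3) = 3/2.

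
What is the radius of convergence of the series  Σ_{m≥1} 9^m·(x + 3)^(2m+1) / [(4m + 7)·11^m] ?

By the ratio test, |a_{m+1}/a_m| = [(4m + 7)/(4(m+1) + 7)] · 9/11 → 9/11.
Writing y = (x + 3)², the series in y has radius 11/9, so |x + 3| < √(11/9) and R = √11/3.

R = √11/3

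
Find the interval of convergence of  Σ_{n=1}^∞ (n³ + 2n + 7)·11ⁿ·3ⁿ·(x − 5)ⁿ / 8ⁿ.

By the ratio test, |a_{n+1}/a_n| = [((n+1)³ + 2(n+1) + 7)/(n³ + 2n + 7)] · 11·3/8 → 33/8.
Hence the series converges for |x − 5| < 1/(33/8) = 8/33, so the radius of convergence is 8/33.
Check x = 173/33: the n-th term does not approach 0; divergence by the term test.
Check x = 157/33: the terms do not tend to 0, so the series diverges.

(157/33, 173/33)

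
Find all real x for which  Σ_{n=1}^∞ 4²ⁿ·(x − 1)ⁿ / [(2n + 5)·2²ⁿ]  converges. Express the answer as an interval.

[3/4, 5/4)

Ratio test: |a_{n+1}/a_n| = [(2n + 5)/(2(n+1) + 5)] · 16/4 → 4 as n → ∞.
Convergence for |x − 1| · 4 < 1, i.e. |x − 1| < 1/4. So R = 1/4.
Endpoint x = 5/4: the terms behave like c/n; limit comparison with the harmonic series gives divergence.
Endpoint x = 3/4: the terms alternate in sign and decrease monotonically to 0 in absolute value (size ~ c/n), so the alternating series test gives convergence.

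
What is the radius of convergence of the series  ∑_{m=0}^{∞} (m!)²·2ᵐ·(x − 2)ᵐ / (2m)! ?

By the ratio test, |a_{m+1}/a_m| = (m+1)²/[(2m+1)·(2m+2)] · 2 → 1/2.
Convergence for |x − 2| · 1/2 < 1, i.e. |x − 2| < 2. So R = 2.

R = 2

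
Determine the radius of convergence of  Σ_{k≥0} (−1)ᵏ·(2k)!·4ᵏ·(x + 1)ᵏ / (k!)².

The ratio of consecutive coefficients is (2k+1)·(2k+2)/(k+1)² · 4 → 16.
Convergence for |x + 1| · 16 < 1, i.e. |x + 1| < 1/16. So R = 1/16.

R = 1/16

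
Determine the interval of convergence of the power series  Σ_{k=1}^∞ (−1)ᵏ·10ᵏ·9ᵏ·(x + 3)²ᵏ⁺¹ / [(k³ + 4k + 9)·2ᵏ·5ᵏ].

Ratio test: |a_{k+1}/a_k| = [(k³ + 4k + 9)/((k+1)³ + 4(k+1) + 9)] · 10·9/(2·5) → 9 as k → ∞.
Successive powers of (x + 3) differ by 2, so the series converges when |x + 3|² · 9 < 1, i.e. |x + 3| < √(1/9) = 1/3. So R = 1/3.
Check x = -8/3: the terms are on the order of 1/k³, so the series converges absolutely by comparison with the p-series (p = 3 > 1).
At x = -10/3: the series is dominated by a constant times Σ 1/k³, which converges (p = 3 > 1).

[-10/3, -8/3]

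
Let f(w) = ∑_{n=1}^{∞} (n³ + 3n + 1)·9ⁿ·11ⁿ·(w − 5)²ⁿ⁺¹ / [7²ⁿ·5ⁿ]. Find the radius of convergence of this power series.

R = 7√55/33

Apply the ratio test: |a_{n+1}| / |a_n| = [((n+1)³ + 3(n+1) + 1)/(n³ + 3n + 1)] · 9·11/(49·5), which tends to 99/245 as n → ∞.
Writing y = (w − 5)², the series in y has radius 245/99, so |w − 5| < √(245/99) and R = 7√55/33.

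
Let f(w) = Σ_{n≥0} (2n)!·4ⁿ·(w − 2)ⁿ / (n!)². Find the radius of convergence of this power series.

R = 1/16

Ratio test: |a_{n+1}/a_n| = (2n+1)·(2n+2)/(n+1)² · 4 → 16 as n → ∞.
Thus R = 1/(16) = 1/16.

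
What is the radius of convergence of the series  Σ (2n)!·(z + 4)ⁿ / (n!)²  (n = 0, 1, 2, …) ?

R = 1/4

By the ratio test, |a_{n+1}/a_n| = (2n+1)·(2n+2)/(n+1)² → 4.
The series converges when 4 · |z + 4| < 1, giving R = 1/4.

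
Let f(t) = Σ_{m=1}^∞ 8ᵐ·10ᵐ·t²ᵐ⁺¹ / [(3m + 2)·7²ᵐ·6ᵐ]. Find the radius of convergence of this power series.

R = 7√30/20

By the ratio test, |a_{m+1}/a_m| = [(3m + 2)/(3(m+1) + 2)] · 8·10/(49·6) → 40/147.
Writing y = t², the series in y has radius 147/40, so |t| < √(147/40) and R = 7√30/20.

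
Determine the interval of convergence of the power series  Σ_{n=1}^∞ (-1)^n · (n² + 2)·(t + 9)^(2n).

Ratio test: |a_{n+1}/a_n| = ((n+1)² + 2)/(n² + 2) → 1 as n → ∞.
Since the exponent of (t + 9) increases by 2 each term, convergence requires |t + 9|² < 1, hence R = 1.
Check t = -8: the n-th term does not approach 0; divergence by the term test.
At t = -10: the terms have absolute value of order n², which does not tend to 0, so the series diverges by the divergence test.

(-10, -8)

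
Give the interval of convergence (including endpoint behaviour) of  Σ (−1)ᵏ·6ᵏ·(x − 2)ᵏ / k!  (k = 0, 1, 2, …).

Apply the ratio test: |a_{k+1}| / |a_k| = 6 · 1/(k+1), which tends to 0 as k → ∞.
The ratio tends to 0 regardless of x, hence R = ∞.

(−∞, ∞)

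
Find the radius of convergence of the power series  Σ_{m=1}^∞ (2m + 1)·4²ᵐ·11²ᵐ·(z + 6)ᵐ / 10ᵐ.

By the ratio test, |a_{m+1}/a_m| = [(2(m+1) + 1)/(2m + 1)] · 16·121/10 → 968/5.
Convergence for |z + 6| · 968/5 < 1, i.e. |z + 6| < 5/968. So R = 5/968.

R = 5/968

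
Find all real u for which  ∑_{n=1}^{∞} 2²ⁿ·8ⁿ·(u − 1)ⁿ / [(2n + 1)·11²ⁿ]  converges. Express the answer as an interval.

By the ratio test, |a_{n+1}/a_n| = [(2n + 1)/(2(n+1) + 1)] · 4·8/121 → 32/121.
Hence the series converges for |u − 1| < 1/(32/121) = 121/32, so the radius of convergence is 121/32.
Endpoint u = 153/32: the terms are asymptotic to a nonzero constant times 1/n, so the series diverges by limit comparison with Σ 1/n.
At u = -89/32: an alternating series whose terms decrease to 0 in absolute value, so it converges by the Leibniz criterion.

[-89/32, 153/32)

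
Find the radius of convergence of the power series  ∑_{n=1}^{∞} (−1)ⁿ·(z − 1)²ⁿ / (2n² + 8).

By the ratio test, |a_{n+1}/a_n| = (2n² + 8)/(2(n+1)² + 8) → 1.
Successive powers of (z − 1) differ by 2, so the series converges when |z − 1|² · 1 < 1, i.e. |z − 1| < √(1) = 1. So R = 1.

R = 1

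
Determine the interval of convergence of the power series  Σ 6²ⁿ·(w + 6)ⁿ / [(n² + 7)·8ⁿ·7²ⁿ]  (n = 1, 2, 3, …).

Ratio test: |a_{n+1}/a_n| = [(n² + 7)/((n+1)² + 7)] · 36/(8·49) → 9/98 as n → ∞.
Hence the series converges for |w + 6| < 1/(9/98) = 98/9, so the radius of convergence is 98/9.
When w = 44/9, the series is dominated by a constant times Σ 1/n², which converges (p = 2 > 1).
When w = -152/9, the series is dominated by a constant times Σ 1/n², which converges (p = 2 > 1).

[-152/9, 44/9]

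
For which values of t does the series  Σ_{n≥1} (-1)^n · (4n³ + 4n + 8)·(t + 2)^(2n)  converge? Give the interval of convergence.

Apply the ratio test: |a_{n+1}| / |a_n| = (4(n+1)³ + 4(n+1) + 8)/(4n³ + 4n + 8), which tends to 1 as n → ∞.
Writing y = (t + 2)², the series in y has radius 1, so |t + 2| < √(1) = 1 and R = 1.
When t = -1, the terms have absolute value of order n³, which does not tend to 0, so the series diverges by the divergence test.
Endpoint t = -3: the terms do not tend to 0, so the series diverges.

(-3, -1)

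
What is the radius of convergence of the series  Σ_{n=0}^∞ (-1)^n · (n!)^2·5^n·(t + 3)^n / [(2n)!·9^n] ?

Apply the ratio test: |a_{n+1}| / |a_n| = (n+1)²/[(2n+1)·(2n+2)] · 5/9, which tends to 5/36 as n → ∞.
Hence the series converges for |t + 3| < 1/(5/36) = 36/5, so the radius of convergence is 36/5.

R = 36/5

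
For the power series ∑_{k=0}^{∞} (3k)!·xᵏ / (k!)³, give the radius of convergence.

By the ratio test, |a_{k+1}/a_k| = (3k+1)·(3k+2)·(3k+3)/(k+1)³ → 27.
The series converges when 27 · |x| < 1, giving R = 1/27.

R = 1/27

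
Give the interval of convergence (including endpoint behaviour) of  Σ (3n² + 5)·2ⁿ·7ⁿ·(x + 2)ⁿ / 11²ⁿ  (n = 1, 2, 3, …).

Apply the ratio test: |a_{n+1}| / |a_n| = [(3(n+1)² + 5)/(3n² + 5)] · 2·7/121, which tends to 14/121 as n → ∞.
Hence the series converges for |x + 2| < 1/(14/121) = 121/14, so the radius of convergence is 121/14.
At x = 93/14: the terms do not tend to 0, so the series diverges.
At x = -149/14: the n-th term does not approach 0; divergence by the term test.

(-149/14, 93/14)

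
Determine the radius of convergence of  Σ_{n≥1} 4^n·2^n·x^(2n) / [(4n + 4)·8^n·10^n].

R = √10

The ratio of consecutive coefficients is [(4n + 4)/(4(n+1) + 4)] · 4·2/(8·10) → 1/10.
Since the exponent of x increases by 2 each term, convergence requires |x|² < 10, hence R = √10.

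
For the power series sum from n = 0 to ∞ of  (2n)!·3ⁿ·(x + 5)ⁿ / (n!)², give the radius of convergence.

R = 1/12

By the ratio test, |a_{n+1}/a_n| = (2n+1)·(2n+2)/(n+1)² · 3 → 12.
Convergence for |x + 5| · 12 < 1, i.e. |x + 5| < 1/12. So R = 1/12.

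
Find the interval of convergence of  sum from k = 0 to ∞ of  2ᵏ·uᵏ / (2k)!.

Apply the ratio test: |a_{k+1}| / |a_k| = 2 · 1/[(2k+1)·(2k+2)], which tends to 0 as k → ∞.
The limit is 0, so the series converges for all u; R = ∞.

(−∞, ∞)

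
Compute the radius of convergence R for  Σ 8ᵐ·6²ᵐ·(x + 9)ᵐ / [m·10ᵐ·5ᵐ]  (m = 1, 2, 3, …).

R = 25/144

Apply the ratio test: |a_{m+1}| / |a_m| = [m/(m+1)] · 8·36/(10·5), which tends to 144/25 as m → ∞.
Hence the series converges for |x + 9| < 1/(144/25) = 25/144, so the radius of convergence is 25/144.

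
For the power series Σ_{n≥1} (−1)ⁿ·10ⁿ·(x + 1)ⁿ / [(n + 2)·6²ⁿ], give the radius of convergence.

The ratio of consecutive coefficients is [(n + 2)/((n+1) + 2)] · 10/36 → 5/18.
Thus R = 1/(5/18) = 18/5.

R = 18/5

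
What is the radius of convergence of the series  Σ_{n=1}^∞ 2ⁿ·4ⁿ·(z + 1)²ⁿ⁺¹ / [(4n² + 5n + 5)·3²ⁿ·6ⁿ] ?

Ratio test: |a_{n+1}/a_n| = [(4n² + 5n + 5)/(4(n+1)² + 5(n+1) + 5)] · 2·4/(9·6) → 4/27 as n → ∞.
Successive powers of (z + 1) differ by 2, so the series converges when |z + 1|² · 4/27 < 1, i.e. |z + 1| < √(27/4). So R = 3√3/2.

R = 3√3/2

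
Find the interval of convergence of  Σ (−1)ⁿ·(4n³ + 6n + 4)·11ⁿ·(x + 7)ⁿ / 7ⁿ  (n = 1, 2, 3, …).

Ratio test: |a_{n+1}/a_n| = [(4(n+1)³ + 6(n+1) + 4)/(4n³ + 6n + 4)] · 11/7 → 11/7 as n → ∞.
Hence the series converges for |x + 7| < 1/(11/7) = 7/11, so the radius of convergence is 7/11.
At x = -70/11: the terms do not tend to 0, so the series diverges.
At x = -84/11: the n-th term does not approach 0; divergence by the term test.

(-84/11, -70/11)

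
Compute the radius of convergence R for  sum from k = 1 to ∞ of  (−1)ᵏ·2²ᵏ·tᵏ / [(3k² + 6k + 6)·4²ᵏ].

R = 4

By the ratio test, |a_{k+1}/a_k| = [(3k² + 6k + 6)/(3(k+1)² + 6(k+1) + 6)] · 4/16 → 1/4.
Hence the series converges for |t| < 1/(1/4) = 4, so the radius of convergence is 4.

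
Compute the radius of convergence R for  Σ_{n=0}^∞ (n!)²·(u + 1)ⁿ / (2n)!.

R = 4

By the ratio test, |a_{n+1}/a_n| = (n+1)²/[(2n+1)·(2n+2)] → 1/4.
The series converges when 1/4 · |u + 1| < 1, giving R = 4.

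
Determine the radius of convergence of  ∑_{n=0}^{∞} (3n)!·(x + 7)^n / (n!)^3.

R = 1/27

The ratio of consecutive coefficients is (3n+1)·(3n+2)·(3n+3)/(n+1)³ → 27.
Convergence for |x + 7| · 27 < 1, i.e. |x + 7| < 1/27. So R = 1/27.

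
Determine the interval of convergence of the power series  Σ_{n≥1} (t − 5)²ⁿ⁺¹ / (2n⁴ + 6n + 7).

[4, 6]

Apply the ratio test: |a_{n+1}| / |a_n| = (2n⁴ + 6n + 7)/(2(n+1)⁴ + 6(n+1) + 7), which tends to 1 as n → ∞.
Writing y = (t − 5)², the series in y has radius 1, so |t − 5| < √(1) = 1 and R = 1.
Check t = 6: absolute convergence follows by limit comparison with Σ 1/n⁴.
At t = 4: the series is dominated by a constant times Σ 1/n⁴, which converges (p = 4 > 1).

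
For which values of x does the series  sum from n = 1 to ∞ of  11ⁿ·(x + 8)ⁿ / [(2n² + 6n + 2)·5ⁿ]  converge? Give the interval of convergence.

[-93/11, -83/11]

Ratio test: |a_{n+1}/a_n| = [(2n² + 6n + 2)/(2(n+1)² + 6(n+1) + 2)] · 11/5 → 11/5 as n → ∞.
Thus R = 1/(11/5) = 5/11.
Check x = -83/11: the terms are on the order of 1/n², so the series converges absolutely by comparison with the p-series (p = 2 > 1).
When x = -93/11, absolute convergence follows by limit comparison with Σ 1/n².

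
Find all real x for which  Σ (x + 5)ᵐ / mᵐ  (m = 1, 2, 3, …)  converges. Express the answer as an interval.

Applying the root test, |a_m|^(1/m) = 1/m → 0.
Since the m-th root of |a_m| tends to 0, the series converges for all real x; R = ∞.

(−∞, ∞)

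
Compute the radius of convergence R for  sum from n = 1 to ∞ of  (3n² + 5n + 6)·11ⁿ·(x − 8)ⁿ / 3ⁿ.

Ratio test: |a_{n+1}/a_n| = [(3(n+1)² + 5(n+1) + 6)/(3n² + 5n + 6)] · 11/3 → 11/3 as n → ∞.
Convergence for |x − 8| · 11/3 < 1, i.e. |x − 8| < 3/11. So R = 3/11.

R = 3/11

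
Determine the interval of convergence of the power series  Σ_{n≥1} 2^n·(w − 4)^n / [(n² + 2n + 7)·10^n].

Apply the ratio test: |a_{n+1}| / |a_n| = [(n² + 2n + 7)/((n+1)² + 2(n+1) + 7)] · 2/10, which tends to 1/5 as n → ∞.
The series converges when 1/5 · |w − 4| < 1, giving R = 5.
At w = 9: absolute convergence follows by limit comparison with Σ 1/n².
When w = -1, absolute convergence follows by limit comparison with Σ 1/n².

[-1, 9]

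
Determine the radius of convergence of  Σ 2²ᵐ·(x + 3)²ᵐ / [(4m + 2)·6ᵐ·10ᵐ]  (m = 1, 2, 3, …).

The ratio of consecutive coefficients is [(4m + 2)/(4(m+1) + 2)] · 4/(6·10) → 1/15.
Writing y = (x + 3)², the series in y has radius 15, so |x + 3| < √(15) and R = √15.

R = √15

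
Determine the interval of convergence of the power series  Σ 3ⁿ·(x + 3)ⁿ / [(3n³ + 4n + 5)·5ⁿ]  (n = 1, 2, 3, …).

The ratio of consecutive coefficients is [(3n³ + 4n + 5)/(3(n+1)³ + 4(n+1) + 5)] · 3/5 → 3/5.
Thus R = 1/(3/5) = 5/3.
At x = -4/3: the terms are on the order of 1/n³, so the series converges absolutely by comparison with the p-series (p = 3 > 1).
At x = -14/3: the terms are on the order of 1/n³, so the series converges absolutely by comparison with the p-series (p = 3 > 1).

[-14/3, -4/3]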